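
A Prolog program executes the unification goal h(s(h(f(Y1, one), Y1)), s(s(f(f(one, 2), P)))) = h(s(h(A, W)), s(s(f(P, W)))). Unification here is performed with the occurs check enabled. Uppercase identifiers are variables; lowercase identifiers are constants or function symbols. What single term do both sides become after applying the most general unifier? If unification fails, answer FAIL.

Decompose h/2: s(h(f(Y1, one), Y1)) = s(h(A, W)),  s(s(f(f(one, 2), P))) = s(s(f(P, W))).
Decompose s/1: h(f(Y1, one), Y1) = h(A, W).
Decompose h/2: f(Y1, one) = A,  Y1 = W.
Bind A := f(Y1, one); no other remaining equation mentions A.
Bind Y1 := W; no other remaining equation mentions Y1. Substituting into the earlier binding gives A := f(W, one).
Decompose s/1: s(f(f(one, 2), P)) = s(f(P, W)).
Decompose s/1: f(f(one, 2), P) = f(P, W).
Decompose f/2: f(one, 2) = P,  P = W.
Bind P := f(one, 2); substituting into the remaining equation gives: f(one, 2) = W.
Bind W := f(one, 2). Substituting into the earlier bindings gives A := f(f(one, 2), one), Y1 := f(one, 2).
Applying the MGU to either side gives h(s(h(f(f(one, 2), one), f(one, 2))), s(s(f(f(one, 2), f(one, 2))))).

h(s(h(f(f(one, 2), one), f(one, 2))), s(s(f(f(one, 2), f(one, 2)))))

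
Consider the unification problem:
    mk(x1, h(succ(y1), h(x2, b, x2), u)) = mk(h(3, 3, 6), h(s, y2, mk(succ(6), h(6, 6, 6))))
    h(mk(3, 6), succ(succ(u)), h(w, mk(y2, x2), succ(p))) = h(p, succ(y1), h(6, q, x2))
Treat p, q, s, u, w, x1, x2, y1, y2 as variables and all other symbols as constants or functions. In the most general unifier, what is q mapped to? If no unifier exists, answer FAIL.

mk(h(succ(mk(3, 6)), b, succ(mk(3, 6))), succ(mk(3, 6)))

Decompose mk/2: x1 = h(3, 3, 6),  h(succ(y1), h(x2, b, x2), u) = h(s, y2, mk(succ(6), h(6, 6, 6))).
Bind x1 := h(3, 3, 6); no other remaining equation mentions x1.
Decompose h/3: succ(y1) = s,  h(x2, b, x2) = y2,  u = mk(succ(6), h(6, 6, 6)).
Bind s := succ(y1); no other remaining equation mentions s.
Bind y2 := h(x2, b, x2); substituting into the one remaining equation that mentions y2 gives: h(mk(3, 6), succ(succ(u)), h(w, mk(h(x2, b, x2), x2), succ(p))) = h(p, succ(y1), h(6, q, x2)).
Bind u := mk(succ(6), h(6, 6, 6)); substituting into the remaining equation gives: h(mk(3, 6), succ(succ(mk(succ(6), h(6, 6, 6)))), h(w, mk(h(x2, b, x2), x2), succ(p))) = h(p, succ(y1), h(6, q, x2)).
Decompose h/3: mk(3, 6) = p,  succ(succ(mk(succ(6), h(6, 6, 6)))) = succ(y1),  h(w, mk(h(x2, b, x2), x2), succ(p)) = h(6, q, x2).
Bind p := mk(3, 6); substituting into the one remaining equation that mentions p gives: h(w, mk(h(x2, b, x2), x2), succ(mk(3, 6))) = h(6, q, x2).
Decompose succ/1: succ(mk(succ(6), h(6, 6, 6))) = y1.
Bind y1 := succ(mk(succ(6), h(6, 6, 6))); no other remaining equation mentions y1. Substituting into the earlier binding gives s := succ(succ(mk(succ(6), h(6, 6, 6)))).
Decompose h/3: w = 6,  mk(h(x2, b, x2), x2) = q,  succ(mk(3, 6)) = x2.
Bind w := 6; no other remaining equation mentions w.
Bind q := mk(h(x2, b, x2), x2); no other remaining equation mentions q.
Bind x2 := succ(mk(3, 6)). Substituting into the earlier bindings gives y2 := h(succ(mk(3, 6)), b, succ(mk(3, 6))), q := mk(h(succ(mk(3, 6)), b, succ(mk(3, 6))), succ(mk(3, 6))).
MGU = { x1 ↦ h(3, 3, 6), s ↦ succ(succ(mk(succ(6), h(6, 6, 6)))), y2 ↦ h(succ(mk(3, 6)), b, succ(mk(3, 6))), u ↦ mk(succ(6), h(6, 6, 6)), p ↦ mk(3, 6), y1 ↦ succ(mk(succ(6), h(6, 6, 6))), w ↦ 6, q ↦ mk(h(succ(mk(3, 6)), b, succ(mk(3, 6))), succ(mk(3, 6))), x2 ↦ succ(mk(3, 6)) }, so q ↦ mk(h(succ(mk(3, 6)), b, succ(mk(3, 6))), succ(mk(3, 6))).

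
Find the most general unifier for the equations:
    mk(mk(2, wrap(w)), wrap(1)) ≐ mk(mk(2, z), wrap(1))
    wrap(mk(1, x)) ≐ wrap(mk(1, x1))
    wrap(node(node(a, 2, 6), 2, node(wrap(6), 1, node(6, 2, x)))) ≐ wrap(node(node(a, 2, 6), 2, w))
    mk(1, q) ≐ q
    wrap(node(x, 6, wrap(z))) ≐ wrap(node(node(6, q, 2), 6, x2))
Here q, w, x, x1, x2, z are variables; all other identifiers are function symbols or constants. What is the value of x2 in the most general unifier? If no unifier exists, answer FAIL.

Decompose mk/2: mk(2, wrap(w)) ≐ mk(2, z),  wrap(1) ≐ wrap(1).
Decompose mk/2: 2 ≐ 2,  wrap(w) ≐ z.
Delete trivial equation 2 ≐ 2.
Bind z := wrap(w); substituting into the one remaining equation that mentions z gives: wrap(node(x, 6, wrap(wrap(w)))) ≐ wrap(node(node(6, q, 2), 6, x2)).
Delete trivial equation wrap(1) ≐ wrap(1).
Decompose wrap/1: mk(1, x) ≐ mk(1, x1).
Decompose mk/2: 1 ≐ 1,  x ≐ x1.
Delete trivial equation 1 ≐ 1.
Bind x := x1; substituting into the 2 remaining equations that mention x gives: wrap(node(node(a, 2, 6), 2, node(wrap(6), 1, node(6, 2, x1)))) ≐ wrap(node(node(a, 2, 6), 2, w)),  wrap(node(x1, 6, wrap(wrap(w)))) ≐ wrap(node(node(6, q, 2), 6, x2)).
Decompose wrap/1: node(node(a, 2, 6), 2, node(wrap(6), 1, node(6, 2, x1))) ≐ node(node(a, 2, 6), 2, w).
Decompose node/3: node(a, 2, 6) ≐ node(a, 2, 6),  2 ≐ 2,  node(wrap(6), 1, node(6, 2, x1)) ≐ w.
Delete trivial equation node(a, 2, 6) ≐ node(a, 2, 6).
Delete trivial equation 2 ≐ 2.
Bind w := node(wrap(6), 1, node(6, 2, x1)); substituting into the one remaining equation that mentions w gives: wrap(node(x1, 6, wrap(wrap(node(wrap(6), 1, node(6, 2, x1)))))) ≐ wrap(node(node(6, q, 2), 6, x2)). Substituting into the earlier binding gives z := wrap(node(wrap(6), 1, node(6, 2, x1))).
Occurs check fails: q occurs in mk(1, q); the equation q ≐ mk(1, q) has no finite solution.

FAIL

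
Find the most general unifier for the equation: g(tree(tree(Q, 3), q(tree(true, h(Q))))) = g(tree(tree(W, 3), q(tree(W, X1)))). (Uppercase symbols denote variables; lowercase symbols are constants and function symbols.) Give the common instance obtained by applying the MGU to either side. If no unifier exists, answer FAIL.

Decompose g/1: tree(tree(Q, 3), q(tree(true, h(Q)))) = tree(tree(W, 3), q(tree(W, X1))).
Decompose tree/2: tree(Q, 3) = tree(W, 3),  q(tree(true, h(Q))) = q(tree(W, X1)).
Decompose tree/2: Q = W,  3 = 3.
Bind Q := W; substituting into the one remaining equation that mentions Q gives: q(tree(true, h(W))) = q(tree(W, X1)).
Delete trivial equation 3 = 3.
Decompose q/1: tree(true, h(W)) = tree(W, X1).
Decompose tree/2: true = W,  h(W) = X1.
Bind W := true; substituting into the remaining equation gives: h(true) = X1. Substituting into the earlier binding gives Q := true.
Bind X1 := h(true).
Applying the MGU to either side gives g(tree(tree(true, 3), q(tree(true, h(true))))).

g(tree(tree(true, 3), q(tree(true, h(true)))))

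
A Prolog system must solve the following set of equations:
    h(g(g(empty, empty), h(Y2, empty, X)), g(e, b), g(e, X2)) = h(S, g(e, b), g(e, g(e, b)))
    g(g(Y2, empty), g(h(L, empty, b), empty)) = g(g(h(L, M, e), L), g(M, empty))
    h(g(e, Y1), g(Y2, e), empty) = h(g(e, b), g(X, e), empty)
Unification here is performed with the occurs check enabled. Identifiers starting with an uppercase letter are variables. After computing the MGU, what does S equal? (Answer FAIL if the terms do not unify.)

g(g(empty, empty), h(h(empty, h(empty, empty, b), e), empty, h(empty, h(empty, empty, b), e)))

Decompose h/3: g(g(empty, empty), h(Y2, empty, X)) = S,  g(e, b) = g(e, b),  g(e, X2) = g(e, g(e, b)).
Bind S := g(g(empty, empty), h(Y2, empty, X)); no other remaining equation mentions S.
Delete trivial equation g(e, b) = g(e, b).
Decompose g/2: e = e,  X2 = g(e, b).
Delete trivial equation e = e.
Bind X2 := g(e, b); no other remaining equation mentions X2.
Decompose g/2: g(Y2, empty) = g(h(L, M, e), L),  g(h(L, empty, b), empty) = g(M, empty).
Decompose g/2: Y2 = h(L, M, e),  empty = L.
Bind Y2 := h(L, M, e); substituting into the one remaining equation that mentions Y2 gives: h(g(e, Y1), g(h(L, M, e), e), empty) = h(g(e, b), g(X, e), empty). Substituting into the earlier binding gives S := g(g(empty, empty), h(h(L, M, e), empty, X)).
Bind L := empty; substituting into the remaining equations gives: g(h(empty, empty, b), empty) = g(M, empty),  h(g(e, Y1), g(h(empty, M, e), e), empty) = h(g(e, b), g(X, e), empty). Substituting into the earlier bindings gives S := g(g(empty, empty), h(h(empty, M, e), empty, X)), Y2 := h(empty, M, e).
Decompose g/2: h(empty, empty, b) = M,  empty = empty.
Bind M := h(empty, empty, b); substituting into the one remaining equation that mentions M gives: h(g(e, Y1), g(h(empty, h(empty, empty, b), e), e), empty) = h(g(e, b), g(X, e), empty). Substituting into the earlier bindings gives S := g(g(empty, empty), h(h(empty, h(empty, empty, b), e), empty, X)), Y2 := h(empty, h(empty, empty, b), e).
Delete trivial equation empty = empty.
Decompose h/3: g(e, Y1) = g(e, b),  g(h(empty, h(empty, empty, b), e), e) = g(X, e),  empty = empty.
Decompose g/2: e = e,  Y1 = b.
Delete trivial equation e = e.
Bind Y1 := b; no other remaining equation mentions Y1.
Decompose g/2: h(empty, h(empty, empty, b), e) = X,  e = e.
Bind X := h(empty, h(empty, empty, b), e); no other remaining equation mentions X. Substituting into the earlier binding gives S := g(g(empty, empty), h(h(empty, h(empty, empty, b), e), empty, h(empty, h(empty, empty, b), e))).
Delete trivial equation e = e.
Delete trivial equation empty = empty.
MGU = { S ↦ g(g(empty, empty), h(h(empty, h(empty, empty, b), e), empty, h(empty, h(empty, empty, b), e))), X2 ↦ g(e, b), Y2 ↦ h(empty, h(empty, empty, b), e), L ↦ empty, M ↦ h(empty, empty, b), Y1 ↦ b, X ↦ h(empty, h(empty, empty, b), e) }, so S ↦ g(g(empty, empty), h(h(empty, h(empty, empty, b), e), empty, h(empty, h(empty, empty, b), e))).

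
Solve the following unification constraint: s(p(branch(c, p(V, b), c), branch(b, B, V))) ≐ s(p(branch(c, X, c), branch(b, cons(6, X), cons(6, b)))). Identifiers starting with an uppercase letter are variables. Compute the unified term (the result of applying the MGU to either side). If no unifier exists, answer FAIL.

s(p(branch(c, p(cons(6, b), b), c), branch(b, cons(6, p(cons(6, b), b)), cons(6, b))))

Decompose s/1: p(branch(c, p(V, b), c), branch(b, B, V)) ≐ p(branch(c, X, c), branch(b, cons(6, X), cons(6, b))).
Decompose p/2: branch(c, p(V, b), c) ≐ branch(c, X, c),  branch(b, B, V) ≐ branch(b, cons(6, X), cons(6, b)).
Decompose branch/3: c ≐ c,  p(V, b) ≐ X,  c ≐ c.
Delete trivial equation c ≐ c.
Bind X := p(V, b); substituting into the one remaining equation that mentions X gives: branch(b, B, V) ≐ branch(b, cons(6, p(V, b)), cons(6, b)).
Delete trivial equation c ≐ c.
Decompose branch/3: b ≐ b,  B ≐ cons(6, p(V, b)),  V ≐ cons(6, b).
Delete trivial equation b ≐ b.
Bind B := cons(6, p(V, b)); no other remaining equation mentions B.
Bind V := cons(6, b). Substituting into the earlier bindings gives X := p(cons(6, b), b), B := cons(6, p(cons(6, b), b)).
Applying the MGU to either side gives s(p(branch(c, p(cons(6, b), b), c), branch(b, cons(6, p(cons(6, b), b)), cons(6, b)))).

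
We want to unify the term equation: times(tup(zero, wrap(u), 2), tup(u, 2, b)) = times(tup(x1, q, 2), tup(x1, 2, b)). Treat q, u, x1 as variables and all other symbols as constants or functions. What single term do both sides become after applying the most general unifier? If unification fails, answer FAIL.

times(tup(zero, wrap(zero), 2), tup(zero, 2, b))

Decompose times/2: tup(zero, wrap(u), 2) = tup(x1, q, 2),  tup(u, 2, b) = tup(x1, 2, b).
Decompose tup/3: zero = x1,  wrap(u) = q,  2 = 2.
Bind x1 := zero; substituting into the one remaining equation that mentions x1 gives: tup(u, 2, b) = tup(zero, 2, b).
Bind q := wrap(u); no other remaining equation mentions q.
Delete trivial equation 2 = 2.
Decompose tup/3: u = zero,  2 = 2,  b = b.
Bind u := zero; no other remaining equation mentions u. Substituting into the earlier binding gives q := wrap(zero).
Delete trivial equation 2 = 2.
Delete trivial equation b = b.
Applying the MGU to either side gives times(tup(zero, wrap(zero), 2), tup(zero, 2, b)).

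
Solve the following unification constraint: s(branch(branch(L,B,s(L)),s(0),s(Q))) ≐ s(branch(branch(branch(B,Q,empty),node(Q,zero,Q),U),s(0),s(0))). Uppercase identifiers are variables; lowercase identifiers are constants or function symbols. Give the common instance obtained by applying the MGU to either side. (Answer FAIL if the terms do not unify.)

Decompose s/1: branch(branch(L,B,s(L)),s(0),s(Q)) ≐ branch(branch(branch(B,Q,empty),node(Q,zero,Q),U),s(0),s(0)).
Decompose branch/3: branch(L,B,s(L)) ≐ branch(branch(B,Q,empty),node(Q,zero,Q),U),  s(0) ≐ s(0),  s(Q) ≐ s(0).
Decompose branch/3: L ≐ branch(B,Q,empty),  B ≐ node(Q,zero,Q),  s(L) ≐ U.
Bind L := branch(B,Q,empty); substituting into the one remaining equation that mentions L gives: s(branch(B,Q,empty)) ≐ U.
Bind B := node(Q,zero,Q); substituting into the one remaining equation that mentions B gives: s(branch(node(Q,zero,Q),Q,empty)) ≐ U. Substituting into the earlier binding gives L := branch(node(Q,zero,Q),Q,empty).
Bind U := s(branch(node(Q,zero,Q),Q,empty)); no other remaining equation mentions U.
Delete trivial equation s(0) ≐ s(0).
Decompose s/1: Q ≐ 0.
Bind Q := 0. Substituting into the earlier bindings gives L := branch(node(0,zero,0),0,empty), B := node(0,zero,0), U := s(branch(node(0,zero,0),0,empty)).
Applying the MGU to either side gives s(branch(branch(branch(node(0,zero,0),0,empty),node(0,zero,0),s(branch(node(0,zero,0),0,empty))),s(0),s(0))).

s(branch(branch(branch(node(0,zero,0),0,empty),node(0,zero,0),s(branch(node(0,zero,0),0,empty))),s(0),s(0)))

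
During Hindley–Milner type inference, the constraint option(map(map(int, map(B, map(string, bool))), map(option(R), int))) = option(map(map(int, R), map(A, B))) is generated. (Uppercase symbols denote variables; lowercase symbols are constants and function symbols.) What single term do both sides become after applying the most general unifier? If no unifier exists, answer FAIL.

Decompose option/1: map(map(int, map(B, map(string, bool))), map(option(R), int)) = map(map(int, R), map(A, B)).
Decompose map/2: map(int, map(B, map(string, bool))) = map(int, R),  map(option(R), int) = map(A, B).
Decompose map/2: int = int,  map(B, map(string, bool)) = R.
Delete trivial equation int = int.
Bind R := map(B, map(string, bool)); substituting into the remaining equation gives: map(option(map(B, map(string, bool))), int) = map(A, B).
Decompose map/2: option(map(B, map(string, bool))) = A,  int = B.
Bind A := option(map(B, map(string, bool))); no other remaining equation mentions A.
Bind B := int. Substituting into the earlier bindings gives R := map(int, map(string, bool)), A := option(map(int, map(string, bool))).
Applying the MGU to either side gives option(map(map(int, map(int, map(string, bool))), map(option(map(int, map(string, bool))), int))).

option(map(map(int, map(int, map(string, bool))), map(option(map(int, map(string, bool))), int)))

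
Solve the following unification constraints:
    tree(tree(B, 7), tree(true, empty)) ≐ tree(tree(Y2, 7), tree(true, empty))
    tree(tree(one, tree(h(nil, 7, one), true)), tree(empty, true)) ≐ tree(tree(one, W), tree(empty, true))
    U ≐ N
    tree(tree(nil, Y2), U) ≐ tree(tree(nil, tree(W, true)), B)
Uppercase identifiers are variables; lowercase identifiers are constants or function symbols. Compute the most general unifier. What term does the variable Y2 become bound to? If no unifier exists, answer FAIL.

Decompose tree/2: tree(B, 7) ≐ tree(Y2, 7),  tree(true, empty) ≐ tree(true, empty).
Decompose tree/2: B ≐ Y2,  7 ≐ 7.
Bind B := Y2; substituting into the one remaining equation that mentions B gives: tree(tree(nil, Y2), U) ≐ tree(tree(nil, tree(W, true)), Y2).
Delete trivial equation 7 ≐ 7.
Delete trivial equation tree(true, empty) ≐ tree(true, empty).
Decompose tree/2: tree(one, tree(h(nil, 7, one), true)) ≐ tree(one, W),  tree(empty, true) ≐ tree(empty, true).
Decompose tree/2: one ≐ one,  tree(h(nil, 7, one), true) ≐ W.
Delete trivial equation one ≐ one.
Bind W := tree(h(nil, 7, one), true); substituting into the one remaining equation that mentions W gives: tree(tree(nil, Y2), U) ≐ tree(tree(nil, tree(tree(h(nil, 7, one), true), true)), Y2).
Delete trivial equation tree(empty, true) ≐ tree(empty, true).
Bind U := N; substituting into the remaining equation gives: tree(tree(nil, Y2), N) ≐ tree(tree(nil, tree(tree(h(nil, 7, one), true), true)), Y2).
Decompose tree/2: tree(nil, Y2) ≐ tree(nil, tree(tree(h(nil, 7, one), true), true)),  N ≐ Y2.
Decompose tree/2: nil ≐ nil,  Y2 ≐ tree(tree(h(nil, 7, one), true), true).
Delete trivial equation nil ≐ nil.
Bind Y2 := tree(tree(h(nil, 7, one), true), true); substituting into the remaining equation gives: N ≐ tree(tree(h(nil, 7, one), true), true). Substituting into the earlier binding gives B := tree(tree(h(nil, 7, one), true), true).
Bind N := tree(tree(h(nil, 7, one), true), true). Substituting into the earlier binding gives U := tree(tree(h(nil, 7, one), true), true).
MGU = { B -> tree(tree(h(nil, 7, one), true), true), W -> tree(h(nil, 7, one), true), U -> tree(tree(h(nil, 7, one), true), true), Y2 -> tree(tree(h(nil, 7, one), true), true), N -> tree(tree(h(nil, 7, one), true), true) }, so Y2 -> tree(tree(h(nil, 7, one), true), true).

tree(tree(h(nil, 7, one), true), true)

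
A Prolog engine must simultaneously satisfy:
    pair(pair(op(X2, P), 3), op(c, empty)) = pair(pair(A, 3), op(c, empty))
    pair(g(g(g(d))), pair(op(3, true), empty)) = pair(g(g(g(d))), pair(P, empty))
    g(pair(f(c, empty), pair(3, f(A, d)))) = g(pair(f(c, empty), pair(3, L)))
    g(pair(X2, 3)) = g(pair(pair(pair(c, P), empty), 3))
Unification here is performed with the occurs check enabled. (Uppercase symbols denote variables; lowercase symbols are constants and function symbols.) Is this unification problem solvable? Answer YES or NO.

YES

Decompose pair/2: pair(op(X2, P), 3) = pair(A, 3),  op(c, empty) = op(c, empty).
Decompose pair/2: op(X2, P) = A,  3 = 3.
Bind A := op(X2, P); substituting into the one remaining equation that mentions A gives: g(pair(f(c, empty), pair(3, f(op(X2, P), d)))) = g(pair(f(c, empty), pair(3, L))).
Delete trivial equation 3 = 3.
Delete trivial equation op(c, empty) = op(c, empty).
Decompose pair/2: g(g(g(d))) = g(g(g(d))),  pair(op(3, true), empty) = pair(P, empty).
Delete trivial equation g(g(g(d))) = g(g(g(d))).
Decompose pair/2: op(3, true) = P,  empty = empty.
Bind P := op(3, true); substituting into the 2 remaining equations that mention P gives: g(pair(f(c, empty), pair(3, f(op(X2, op(3, true)), d)))) = g(pair(f(c, empty), pair(3, L))),  g(pair(X2, 3)) = g(pair(pair(pair(c, op(3, true)), empty), 3)). Substituting into the earlier binding gives A := op(X2, op(3, true)).
Delete trivial equation empty = empty.
Decompose g/1: pair(f(c, empty), pair(3, f(op(X2, op(3, true)), d))) = pair(f(c, empty), pair(3, L)).
Decompose pair/2: f(c, empty) = f(c, empty),  pair(3, f(op(X2, op(3, true)), d)) = pair(3, L).
Delete trivial equation f(c, empty) = f(c, empty).
Decompose pair/2: 3 = 3,  f(op(X2, op(3, true)), d) = L.
Delete trivial equation 3 = 3.
Bind L := f(op(X2, op(3, true)), d); no other remaining equation mentions L.
Decompose g/1: pair(X2, 3) = pair(pair(pair(c, op(3, true)), empty), 3).
Decompose pair/2: X2 = pair(pair(c, op(3, true)), empty),  3 = 3.
Bind X2 := pair(pair(c, op(3, true)), empty); no other remaining equation mentions X2. Substituting into the earlier bindings gives A := op(pair(pair(c, op(3, true)), empty), op(3, true)), L := f(op(pair(pair(c, op(3, true)), empty), op(3, true)), d).
Delete trivial equation 3 = 3.
No equations remain and no clash or occurs-check failure arose, so a unifier exists.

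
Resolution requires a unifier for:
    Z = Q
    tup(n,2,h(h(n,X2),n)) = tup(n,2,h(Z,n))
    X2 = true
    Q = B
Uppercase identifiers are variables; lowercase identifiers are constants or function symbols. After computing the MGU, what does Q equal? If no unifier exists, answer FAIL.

h(n,true)

Bind Z := Q; substituting into the one remaining equation that mentions Z gives: tup(n,2,h(h(n,X2),n)) = tup(n,2,h(Q,n)).
Decompose tup/3: n = n,  2 = 2,  h(h(n,X2),n) = h(Q,n).
Delete trivial equation n = n.
Delete trivial equation 2 = 2.
Decompose h/2: h(n,X2) = Q,  n = n.
Bind Q := h(n,X2); substituting into the one remaining equation that mentions Q gives: h(n,X2) = B. Substituting into the earlier binding gives Z := h(n,X2).
Delete trivial equation n = n.
Bind X2 := true; substituting into the remaining equation gives: h(n,true) = B. Substituting into the earlier bindings gives Z := h(n,true), Q := h(n,true).
Bind B := h(n,true).
MGU = { Z ↦ h(n,true), Q ↦ h(n,true), X2 ↦ true, B ↦ h(n,true) }, so Q ↦ h(n,true).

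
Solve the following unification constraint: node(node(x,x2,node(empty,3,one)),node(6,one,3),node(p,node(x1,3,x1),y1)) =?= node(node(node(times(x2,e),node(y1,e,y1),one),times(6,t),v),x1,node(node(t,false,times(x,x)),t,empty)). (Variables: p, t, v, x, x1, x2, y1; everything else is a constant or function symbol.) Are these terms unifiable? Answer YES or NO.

YES

Decompose node/3: node(x,x2,node(empty,3,one)) =?= node(node(times(x2,e),node(y1,e,y1),one),times(6,t),v),  node(6,one,3) =?= x1,  node(p,node(x1,3,x1),y1) =?= node(node(t,false,times(x,x)),t,empty).
Decompose node/3: x =?= node(times(x2,e),node(y1,e,y1),one),  x2 =?= times(6,t),  node(empty,3,one) =?= v.
Bind x := node(times(x2,e),node(y1,e,y1),one); substituting into the one remaining equation that mentions x gives: node(p,node(x1,3,x1),y1) =?= node(node(t,false,times(node(times(x2,e),node(y1,e,y1),one),node(times(x2,e),node(y1,e,y1),one))),t,empty).
Bind x2 := times(6,t); substituting into the one remaining equation that mentions x2 gives: node(p,node(x1,3,x1),y1) =?= node(node(t,false,times(node(times(times(6,t),e),node(y1,e,y1),one),node(times(times(6,t),e),node(y1,e,y1),one))),t,empty). Substituting into the earlier binding gives x := node(times(times(6,t),e),node(y1,e,y1),one).
Bind v := node(empty,3,one); no other remaining equation mentions v.
Bind x1 := node(6,one,3); substituting into the remaining equation gives: node(p,node(node(6,one,3),3,node(6,one,3)),y1) =?= node(node(t,false,times(node(times(times(6,t),e),node(y1,e,y1),one),node(times(times(6,t),e),node(y1,e,y1),one))),t,empty).
Decompose node/3: p =?= node(t,false,times(node(times(times(6,t),e),node(y1,e,y1),one),node(times(times(6,t),e),node(y1,e,y1),one))),  node(node(6,one,3),3,node(6,one,3)) =?= t,  y1 =?= empty.
Bind p := node(t,false,times(node(times(times(6,t),e),node(y1,e,y1),one),node(times(times(6,t),e),node(y1,e,y1),one))); no other remaining equation mentions p.
Bind t := node(node(6,one,3),3,node(6,one,3)); no other remaining equation mentions t. Substituting into the earlier bindings gives x := node(times(times(6,node(node(6,one,3),3,node(6,one,3))),e),node(y1,e,y1),one), x2 := times(6,node(node(6,one,3),3,node(6,one,3))), p := node(node(node(6,one,3),3,node(6,one,3)),false,times(node(times(times(6,node(node(6,one,3),3,node(6,one,3))),e),node(y1,e,y1),one),node(times(times(6,node(node(6,one,3),3,node(6,one,3))),e),node(y1,e,y1),one))).
Bind y1 := empty. Substituting into the earlier bindings gives x := node(times(times(6,node(node(6,one,3),3,node(6,one,3))),e),node(empty,e,empty),one), p := node(node(node(6,one,3),3,node(6,one,3)),false,times(node(times(times(6,node(node(6,one,3),3,node(6,one,3))),e),node(empty,e,empty),one),node(times(times(6,node(node(6,one,3),3,node(6,one,3))),e),node(empty,e,empty),one))).
No equations remain and no clash or occurs-check failure arose, so a unifier exists.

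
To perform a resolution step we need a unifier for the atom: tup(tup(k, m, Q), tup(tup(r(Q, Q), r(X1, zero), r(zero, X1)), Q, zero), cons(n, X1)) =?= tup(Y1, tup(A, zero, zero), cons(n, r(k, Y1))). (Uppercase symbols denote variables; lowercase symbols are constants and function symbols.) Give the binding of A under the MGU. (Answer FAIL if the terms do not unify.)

tup(r(zero, zero), r(r(k, tup(k, m, zero)), zero), r(zero, r(k, tup(k, m, zero))))

Decompose tup/3: tup(k, m, Q) =?= Y1,  tup(tup(r(Q, Q), r(X1, zero), r(zero, X1)), Q, zero) =?= tup(A, zero, zero),  cons(n, X1) =?= cons(n, r(k, Y1)).
Bind Y1 := tup(k, m, Q); substituting into the one remaining equation that mentions Y1 gives: cons(n, X1) =?= cons(n, r(k, tup(k, m, Q))).
Decompose tup/3: tup(r(Q, Q), r(X1, zero), r(zero, X1)) =?= A,  Q =?= zero,  zero =?= zero.
Bind A := tup(r(Q, Q), r(X1, zero), r(zero, X1)); no other remaining equation mentions A.
Bind Q := zero; substituting into the one remaining equation that mentions Q gives: cons(n, X1) =?= cons(n, r(k, tup(k, m, zero))). Substituting into the earlier bindings gives Y1 := tup(k, m, zero), A := tup(r(zero, zero), r(X1, zero), r(zero, X1)).
Delete trivial equation zero =?= zero.
Decompose cons/2: n =?= n,  X1 =?= r(k, tup(k, m, zero)).
Delete trivial equation n =?= n.
Bind X1 := r(k, tup(k, m, zero)). Substituting into the earlier binding gives A := tup(r(zero, zero), r(r(k, tup(k, m, zero)), zero), r(zero, r(k, tup(k, m, zero)))).
MGU = { Y1 -> tup(k, m, zero), A -> tup(r(zero, zero), r(r(k, tup(k, m, zero)), zero), r(zero, r(k, tup(k, m, zero)))), Q -> zero, X1 -> r(k, tup(k, m, zero)) }, so A -> tup(r(zero, zero), r(r(k, tup(k, m, zero)), zero), r(zero, r(k, tup(k, m, zero)))).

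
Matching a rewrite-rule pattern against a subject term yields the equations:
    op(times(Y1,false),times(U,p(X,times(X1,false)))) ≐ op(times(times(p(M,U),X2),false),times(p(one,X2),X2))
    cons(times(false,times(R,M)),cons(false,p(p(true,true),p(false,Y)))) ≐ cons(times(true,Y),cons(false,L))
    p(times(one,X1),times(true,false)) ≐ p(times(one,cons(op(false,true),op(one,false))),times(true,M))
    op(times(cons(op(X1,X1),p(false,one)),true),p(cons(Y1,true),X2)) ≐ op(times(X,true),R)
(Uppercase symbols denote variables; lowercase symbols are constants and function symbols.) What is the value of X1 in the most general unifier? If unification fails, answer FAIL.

FAIL

Decompose op/2: times(Y1,false) ≐ times(times(p(M,U),X2),false),  times(U,p(X,times(X1,false))) ≐ times(p(one,X2),X2).
Decompose times/2: Y1 ≐ times(p(M,U),X2),  false ≐ false.
Bind Y1 := times(p(M,U),X2); substituting into the one remaining equation that mentions Y1 gives: op(times(cons(op(X1,X1),p(false,one)),true),p(cons(times(p(M,U),X2),true),X2)) ≐ op(times(X,true),R).
Delete trivial equation false ≐ false.
Decompose times/2: U ≐ p(one,X2),  p(X,times(X1,false)) ≐ X2.
Bind U := p(one,X2); substituting into the one remaining equation that mentions U gives: op(times(cons(op(X1,X1),p(false,one)),true),p(cons(times(p(M,p(one,X2)),X2),true),X2)) ≐ op(times(X,true),R). Substituting into the earlier binding gives Y1 := times(p(M,p(one,X2)),X2).
Bind X2 := p(X,times(X1,false)); substituting into the one remaining equation that mentions X2 gives: op(times(cons(op(X1,X1),p(false,one)),true),p(cons(times(p(M,p(one,p(X,times(X1,false)))),p(X,times(X1,false))),true),p(X,times(X1,false)))) ≐ op(times(X,true),R). Substituting into the earlier bindings gives Y1 := times(p(M,p(one,p(X,times(X1,false)))),p(X,times(X1,false))), U := p(one,p(X,times(X1,false))).
Decompose cons/2: times(false,times(R,M)) ≐ times(true,Y),  cons(false,p(p(true,true),p(false,Y))) ≐ cons(false,L).
Decompose times/2: false ≐ true,  times(R,M) ≐ Y.
Clash: constants false and true differ; no unifier exists.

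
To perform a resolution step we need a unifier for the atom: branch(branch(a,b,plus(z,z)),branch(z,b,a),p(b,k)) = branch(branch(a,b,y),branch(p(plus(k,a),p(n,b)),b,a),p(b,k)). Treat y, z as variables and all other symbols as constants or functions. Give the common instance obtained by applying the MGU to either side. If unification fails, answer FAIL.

Decompose branch/3: branch(a,b,plus(z,z)) = branch(a,b,y),  branch(z,b,a) = branch(p(plus(k,a),p(n,b)),b,a),  p(b,k) = p(b,k).
Decompose branch/3: a = a,  b = b,  plus(z,z) = y.
Delete trivial equation a = a.
Delete trivial equation b = b.
Bind y := plus(z,z); no other remaining equation mentions y.
Decompose branch/3: z = p(plus(k,a),p(n,b)),  b = b,  a = a.
Bind z := p(plus(k,a),p(n,b)); no other remaining equation mentions z. Substituting into the earlier binding gives y := plus(p(plus(k,a),p(n,b)),p(plus(k,a),p(n,b))).
Delete trivial equation b = b.
Delete trivial equation a = a.
Delete trivial equation p(b,k) = p(b,k).
Applying the MGU to either side gives branch(branch(a,b,plus(p(plus(k,a),p(n,b)),p(plus(k,a),p(n,b)))),branch(p(plus(k,a),p(n,b)),b,a),p(b,k)).

branch(branch(a,b,plus(p(plus(k,a),p(n,b)),p(plus(k,a),p(n,b)))),branch(p(plus(k,a),p(n,b)),b,a),p(b,k))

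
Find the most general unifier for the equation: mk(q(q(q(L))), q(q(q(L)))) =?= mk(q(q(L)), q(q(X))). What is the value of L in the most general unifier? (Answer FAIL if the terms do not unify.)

FAIL

Decompose mk/2: q(q(q(L))) =?= q(q(L)),  q(q(q(L))) =?= q(q(X)).
Decompose q/1: q(q(L)) =?= q(L).
Decompose q/1: q(L) =?= L.
Occurs check fails: L occurs in q(L); the equation L =?= q(L) has no finite solution.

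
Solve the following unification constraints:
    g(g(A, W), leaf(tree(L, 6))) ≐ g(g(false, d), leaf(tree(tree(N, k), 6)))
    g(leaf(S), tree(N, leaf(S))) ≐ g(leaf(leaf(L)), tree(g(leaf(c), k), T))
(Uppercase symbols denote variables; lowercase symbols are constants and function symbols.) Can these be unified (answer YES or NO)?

YES

Decompose g/2: g(A, W) ≐ g(false, d),  leaf(tree(L, 6)) ≐ leaf(tree(tree(N, k), 6)).
Decompose g/2: A ≐ false,  W ≐ d.
Bind A := false; no other remaining equation mentions A.
Bind W := d; no other remaining equation mentions W.
Decompose leaf/1: tree(L, 6) ≐ tree(tree(N, k), 6).
Decompose tree/2: L ≐ tree(N, k),  6 ≐ 6.
Bind L := tree(N, k); substituting into the one remaining equation that mentions L gives: g(leaf(S), tree(N, leaf(S))) ≐ g(leaf(leaf(tree(N, k))), tree(g(leaf(c), k), T)).
Delete trivial equation 6 ≐ 6.
Decompose g/2: leaf(S) ≐ leaf(leaf(tree(N, k))),  tree(N, leaf(S)) ≐ tree(g(leaf(c), k), T).
Decompose leaf/1: S ≐ leaf(tree(N, k)).
Bind S := leaf(tree(N, k)); substituting into the remaining equation gives: tree(N, leaf(leaf(tree(N, k)))) ≐ tree(g(leaf(c), k), T).
Decompose tree/2: N ≐ g(leaf(c), k),  leaf(leaf(tree(N, k))) ≐ T.
Bind N := g(leaf(c), k); substituting into the remaining equation gives: leaf(leaf(tree(g(leaf(c), k), k))) ≐ T. Substituting into the earlier bindings gives L := tree(g(leaf(c), k), k), S := leaf(tree(g(leaf(c), k), k)).
Bind T := leaf(leaf(tree(g(leaf(c), k), k))).
No equations remain and no clash or occurs-check failure arose, so a unifier exists.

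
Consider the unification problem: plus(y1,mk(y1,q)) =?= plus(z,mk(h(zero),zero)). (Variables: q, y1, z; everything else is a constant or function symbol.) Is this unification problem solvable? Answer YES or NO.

YES

Decompose plus/2: y1 =?= z,  mk(y1,q) =?= mk(h(zero),zero).
Bind y1 := z; substituting into the remaining equation gives: mk(z,q) =?= mk(h(zero),zero).
Decompose mk/2: z =?= h(zero),  q =?= zero.
Bind z := h(zero); no other remaining equation mentions z. Substituting into the earlier binding gives y1 := h(zero).
Bind q := zero.
No equations remain and no clash or occurs-check failure arose, so a unifier exists.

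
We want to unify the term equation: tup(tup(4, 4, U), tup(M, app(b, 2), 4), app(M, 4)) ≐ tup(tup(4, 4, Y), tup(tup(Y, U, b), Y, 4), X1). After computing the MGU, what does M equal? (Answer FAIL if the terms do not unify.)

Decompose tup/3: tup(4, 4, U) ≐ tup(4, 4, Y),  tup(M, app(b, 2), 4) ≐ tup(tup(Y, U, b), Y, 4),  app(M, 4) ≐ X1.
Decompose tup/3: 4 ≐ 4,  4 ≐ 4,  U ≐ Y.
Delete trivial equation 4 ≐ 4.
Delete trivial equation 4 ≐ 4.
Bind U := Y; substituting into the one remaining equation that mentions U gives: tup(M, app(b, 2), 4) ≐ tup(tup(Y, Y, b), Y, 4).
Decompose tup/3: M ≐ tup(Y, Y, b),  app(b, 2) ≐ Y,  4 ≐ 4.
Bind M := tup(Y, Y, b); substituting into the one remaining equation that mentions M gives: app(tup(Y, Y, b), 4) ≐ X1.
Bind Y := app(b, 2); substituting into the one remaining equation that mentions Y gives: app(tup(app(b, 2), app(b, 2), b), 4) ≐ X1. Substituting into the earlier bindings gives U := app(b, 2), M := tup(app(b, 2), app(b, 2), b).
Delete trivial equation 4 ≐ 4.
Bind X1 := app(tup(app(b, 2), app(b, 2), b), 4).
MGU = { U := app(b, 2), M := tup(app(b, 2), app(b, 2), b), Y := app(b, 2), X1 := app(tup(app(b, 2), app(b, 2), b), 4) }, so M := tup(app(b, 2), app(b, 2), b).

tup(app(b, 2), app(b, 2), b)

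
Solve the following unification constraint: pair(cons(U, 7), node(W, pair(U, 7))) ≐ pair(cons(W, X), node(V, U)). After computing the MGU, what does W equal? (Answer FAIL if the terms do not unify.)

Decompose pair/2: cons(U, 7) ≐ cons(W, X),  node(W, pair(U, 7)) ≐ node(V, U).
Decompose cons/2: U ≐ W,  7 ≐ X.
Bind U := W; substituting into the one remaining equation that mentions U gives: node(W, pair(W, 7)) ≐ node(V, W).
Bind X := 7; no other remaining equation mentions X.
Decompose node/2: W ≐ V,  pair(W, 7) ≐ W.
Bind W := V; substituting into the remaining equation gives: pair(V, 7) ≐ V. Substituting into the earlier binding gives U := V.
Occurs check fails: V occurs in pair(V, 7); the equation V ≐ pair(V, 7) has no finite solution.

FAIL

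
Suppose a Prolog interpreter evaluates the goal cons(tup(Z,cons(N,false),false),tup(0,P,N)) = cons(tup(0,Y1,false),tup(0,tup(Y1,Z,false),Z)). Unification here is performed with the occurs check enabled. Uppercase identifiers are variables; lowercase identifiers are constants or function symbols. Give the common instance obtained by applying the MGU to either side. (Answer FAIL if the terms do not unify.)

cons(tup(0,cons(0,false),false),tup(0,tup(cons(0,false),0,false),0))

Decompose cons/2: tup(Z,cons(N,false),false) = tup(0,Y1,false),  tup(0,P,N) = tup(0,tup(Y1,Z,false),Z).
Decompose tup/3: Z = 0,  cons(N,false) = Y1,  false = false.
Bind Z := 0; substituting into the one remaining equation that mentions Z gives: tup(0,P,N) = tup(0,tup(Y1,0,false),0).
Bind Y1 := cons(N,false); substituting into the one remaining equation that mentions Y1 gives: tup(0,P,N) = tup(0,tup(cons(N,false),0,false),0).
Delete trivial equation false = false.
Decompose tup/3: 0 = 0,  P = tup(cons(N,false),0,false),  N = 0.
Delete trivial equation 0 = 0.
Bind P := tup(cons(N,false),0,false); no other remaining equation mentions P.
Bind N := 0. Substituting into the earlier bindings gives Y1 := cons(0,false), P := tup(cons(0,false),0,false).
Applying the MGU to either side gives cons(tup(0,cons(0,false),false),tup(0,tup(cons(0,false),0,false),0)).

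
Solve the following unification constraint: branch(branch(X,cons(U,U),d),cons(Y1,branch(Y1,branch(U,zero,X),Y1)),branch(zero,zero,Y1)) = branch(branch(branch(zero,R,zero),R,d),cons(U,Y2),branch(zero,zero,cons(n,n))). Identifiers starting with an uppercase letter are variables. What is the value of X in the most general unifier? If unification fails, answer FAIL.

Decompose branch/3: branch(X,cons(U,U),d) = branch(branch(zero,R,zero),R,d),  cons(Y1,branch(Y1,branch(U,zero,X),Y1)) = cons(U,Y2),  branch(zero,zero,Y1) = branch(zero,zero,cons(n,n)).
Decompose branch/3: X = branch(zero,R,zero),  cons(U,U) = R,  d = d.
Bind X := branch(zero,R,zero); substituting into the one remaining equation that mentions X gives: cons(Y1,branch(Y1,branch(U,zero,branch(zero,R,zero)),Y1)) = cons(U,Y2).
Bind R := cons(U,U); substituting into the one remaining equation that mentions R gives: cons(Y1,branch(Y1,branch(U,zero,branch(zero,cons(U,U),zero)),Y1)) = cons(U,Y2). Substituting into the earlier binding gives X := branch(zero,cons(U,U),zero).
Delete trivial equation d = d.
Decompose cons/2: Y1 = U,  branch(Y1,branch(U,zero,branch(zero,cons(U,U),zero)),Y1) = Y2.
Bind Y1 := U; substituting into the remaining equations gives: branch(U,branch(U,zero,branch(zero,cons(U,U),zero)),U) = Y2,  branch(zero,zero,U) = branch(zero,zero,cons(n,n)).
Bind Y2 := branch(U,branch(U,zero,branch(zero,cons(U,U),zero)),U); no other remaining equation mentions Y2.
Decompose branch/3: zero = zero,  zero = zero,  U = cons(n,n).
Delete trivial equation zero = zero.
Delete trivial equation zero = zero.
Bind U := cons(n,n). Substituting into the earlier bindings gives X := branch(zero,cons(cons(n,n),cons(n,n)),zero), R := cons(cons(n,n),cons(n,n)), Y1 := cons(n,n), Y2 := branch(cons(n,n),branch(cons(n,n),zero,branch(zero,cons(cons(n,n),cons(n,n)),zero)),cons(n,n)).
MGU = { X := branch(zero,cons(cons(n,n),cons(n,n)),zero), R := cons(cons(n,n),cons(n,n)), Y1 := cons(n,n), Y2 := branch(cons(n,n),branch(cons(n,n),zero,branch(zero,cons(cons(n,n),cons(n,n)),zero)),cons(n,n)), U := cons(n,n) }, so X := branch(zero,cons(cons(n,n),cons(n,n)),zero).

branch(zero,cons(cons(n,n),cons(n,n)),zero)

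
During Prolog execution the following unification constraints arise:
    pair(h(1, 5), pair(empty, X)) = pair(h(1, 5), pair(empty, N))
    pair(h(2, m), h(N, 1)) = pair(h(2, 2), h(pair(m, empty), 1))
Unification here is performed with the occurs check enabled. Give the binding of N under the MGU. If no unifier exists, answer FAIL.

FAIL

Decompose pair/2: h(1, 5) = h(1, 5),  pair(empty, X) = pair(empty, N).
Delete trivial equation h(1, 5) = h(1, 5).
Decompose pair/2: empty = empty,  X = N.
Delete trivial equation empty = empty.
Bind X := N; no other remaining equation mentions X.
Decompose pair/2: h(2, m) = h(2, 2),  h(N, 1) = h(pair(m, empty), 1).
Decompose h/2: 2 = 2,  m = 2.
Delete trivial equation 2 = 2.
Clash: constants m and 2 differ; no unifier exists.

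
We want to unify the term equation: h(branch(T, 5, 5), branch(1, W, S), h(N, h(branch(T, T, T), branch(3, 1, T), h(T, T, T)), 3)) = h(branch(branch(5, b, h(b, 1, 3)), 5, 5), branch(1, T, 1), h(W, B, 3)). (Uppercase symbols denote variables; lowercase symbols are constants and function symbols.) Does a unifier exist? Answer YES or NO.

YES

Decompose h/3: branch(T, 5, 5) = branch(branch(5, b, h(b, 1, 3)), 5, 5),  branch(1, W, S) = branch(1, T, 1),  h(N, h(branch(T, T, T), branch(3, 1, T), h(T, T, T)), 3) = h(W, B, 3).
Decompose branch/3: T = branch(5, b, h(b, 1, 3)),  5 = 5,  5 = 5.
Bind T := branch(5, b, h(b, 1, 3)); substituting into the 2 remaining equations that mention T gives: branch(1, W, S) = branch(1, branch(5, b, h(b, 1, 3)), 1),  h(N, h(branch(branch(5, b, h(b, 1, 3)), branch(5, b, h(b, 1, 3)), branch(5, b, h(b, 1, 3))), branch(3, 1, branch(5, b, h(b, 1, 3))), h(branch(5, b, h(b, 1, 3)), branch(5, b, h(b, 1, 3)), branch(5, b, h(b, 1, 3)))), 3) = h(W, B, 3).
Delete trivial equation 5 = 5.
Delete trivial equation 5 = 5.
Decompose branch/3: 1 = 1,  W = branch(5, b, h(b, 1, 3)),  S = 1.
Delete trivial equation 1 = 1.
Bind W := branch(5, b, h(b, 1, 3)); substituting into the one remaining equation that mentions W gives: h(N, h(branch(branch(5, b, h(b, 1, 3)), branch(5, b, h(b, 1, 3)), branch(5, b, h(b, 1, 3))), branch(3, 1, branch(5, b, h(b, 1, 3))), h(branch(5, b, h(b, 1, 3)), branch(5, b, h(b, 1, 3)), branch(5, b, h(b, 1, 3)))), 3) = h(branch(5, b, h(b, 1, 3)), B, 3).
Bind S := 1; no other remaining equation mentions S.
Decompose h/3: N = branch(5, b, h(b, 1, 3)),  h(branch(branch(5, b, h(b, 1, 3)), branch(5, b, h(b, 1, 3)), branch(5, b, h(b, 1, 3))), branch(3, 1, branch(5, b, h(b, 1, 3))), h(branch(5, b, h(b, 1, 3)), branch(5, b, h(b, 1, 3)), branch(5, b, h(b, 1, 3)))) = B,  3 = 3.
Bind N := branch(5, b, h(b, 1, 3)); no other remaining equation mentions N.
Bind B := h(branch(branch(5, b, h(b, 1, 3)), branch(5, b, h(b, 1, 3)), branch(5, b, h(b, 1, 3))), branch(3, 1, branch(5, b, h(b, 1, 3))), h(branch(5, b, h(b, 1, 3)), branch(5, b, h(b, 1, 3)), branch(5, b, h(b, 1, 3)))); no other remaining equation mentions B.
Delete trivial equation 3 = 3.
No equations remain and no clash or occurs-check failure arose, so a unifier exists.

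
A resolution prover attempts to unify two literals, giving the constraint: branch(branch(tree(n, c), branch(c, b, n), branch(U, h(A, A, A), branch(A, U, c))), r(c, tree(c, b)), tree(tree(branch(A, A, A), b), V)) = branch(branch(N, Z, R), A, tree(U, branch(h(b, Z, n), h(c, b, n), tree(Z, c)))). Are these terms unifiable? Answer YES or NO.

YES

Decompose branch/3: branch(tree(n, c), branch(c, b, n), branch(U, h(A, A, A), branch(A, U, c))) = branch(N, Z, R),  r(c, tree(c, b)) = A,  tree(tree(branch(A, A, A), b), V) = tree(U, branch(h(b, Z, n), h(c, b, n), tree(Z, c))).
Decompose branch/3: tree(n, c) = N,  branch(c, b, n) = Z,  branch(U, h(A, A, A), branch(A, U, c)) = R.
Bind N := tree(n, c); no other remaining equation mentions N.
Bind Z := branch(c, b, n); substituting into the one remaining equation that mentions Z gives: tree(tree(branch(A, A, A), b), V) = tree(U, branch(h(b, branch(c, b, n), n), h(c, b, n), tree(branch(c, b, n), c))).
Bind R := branch(U, h(A, A, A), branch(A, U, c)); no other remaining equation mentions R.
Bind A := r(c, tree(c, b)); substituting into the remaining equation gives: tree(tree(branch(r(c, tree(c, b)), r(c, tree(c, b)), r(c, tree(c, b))), b), V) = tree(U, branch(h(b, branch(c, b, n), n), h(c, b, n), tree(branch(c, b, n), c))). Substituting into the earlier binding gives R := branch(U, h(r(c, tree(c, b)), r(c, tree(c, b)), r(c, tree(c, b))), branch(r(c, tree(c, b)), U, c)).
Decompose tree/2: tree(branch(r(c, tree(c, b)), r(c, tree(c, b)), r(c, tree(c, b))), b) = U,  V = branch(h(b, branch(c, b, n), n), h(c, b, n), tree(branch(c, b, n), c)).
Bind U := tree(branch(r(c, tree(c, b)), r(c, tree(c, b)), r(c, tree(c, b))), b); no other remaining equation mentions U. Substituting into the earlier binding gives R := branch(tree(branch(r(c, tree(c, b)), r(c, tree(c, b)), r(c, tree(c, b))), b), h(r(c, tree(c, b)), r(c, tree(c, b)), r(c, tree(c, b))), branch(r(c, tree(c, b)), tree(branch(r(c, tree(c, b)), r(c, tree(c, b)), r(c, tree(c, b))), b), c)).
Bind V := branch(h(b, branch(c, b, n), n), h(c, b, n), tree(branch(c, b, n), c)).
No equations remain and no clash or occurs-check failure arose, so a unifier exists.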